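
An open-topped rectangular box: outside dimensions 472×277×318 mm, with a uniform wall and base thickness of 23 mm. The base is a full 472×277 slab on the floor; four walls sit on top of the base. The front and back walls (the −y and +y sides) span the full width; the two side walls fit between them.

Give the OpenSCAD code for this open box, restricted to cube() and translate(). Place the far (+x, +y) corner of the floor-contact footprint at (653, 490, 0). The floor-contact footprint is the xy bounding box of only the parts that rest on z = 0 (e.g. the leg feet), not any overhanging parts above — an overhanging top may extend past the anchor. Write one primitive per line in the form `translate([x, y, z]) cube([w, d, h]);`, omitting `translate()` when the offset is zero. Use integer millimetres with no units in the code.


translate([181, 213, 0]) cube([472, 277, 23]);
translate([181, 213, 23]) cube([472, 23, 295]);
translate([181, 467, 23]) cube([472, 23, 295]);
translate([181, 236, 23]) cube([23, 231, 295]);
translate([630, 236, 23]) cube([23, 231, 295]);


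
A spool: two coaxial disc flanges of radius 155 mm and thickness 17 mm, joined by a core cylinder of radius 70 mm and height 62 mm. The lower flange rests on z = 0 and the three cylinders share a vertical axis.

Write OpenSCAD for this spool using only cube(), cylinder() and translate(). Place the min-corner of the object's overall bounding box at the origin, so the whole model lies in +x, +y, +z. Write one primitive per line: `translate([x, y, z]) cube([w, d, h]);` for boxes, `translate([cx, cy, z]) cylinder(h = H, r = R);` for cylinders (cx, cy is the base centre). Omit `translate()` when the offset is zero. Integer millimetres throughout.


translate([155, 155, 0]) cylinder(h = 17, r = 155);
translate([155, 155, 17]) cylinder(h = 62, r = 70);
translate([155, 155, 79]) cylinder(h = 17, r = 155);


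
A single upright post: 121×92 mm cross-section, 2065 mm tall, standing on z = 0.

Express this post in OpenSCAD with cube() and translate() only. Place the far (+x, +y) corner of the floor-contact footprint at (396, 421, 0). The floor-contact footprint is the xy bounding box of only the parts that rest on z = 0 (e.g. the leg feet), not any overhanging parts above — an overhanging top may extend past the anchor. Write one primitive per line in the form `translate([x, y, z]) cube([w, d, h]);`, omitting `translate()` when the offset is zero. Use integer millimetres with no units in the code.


translate([275, 329, 0]) cube([121, 92, 2065]);


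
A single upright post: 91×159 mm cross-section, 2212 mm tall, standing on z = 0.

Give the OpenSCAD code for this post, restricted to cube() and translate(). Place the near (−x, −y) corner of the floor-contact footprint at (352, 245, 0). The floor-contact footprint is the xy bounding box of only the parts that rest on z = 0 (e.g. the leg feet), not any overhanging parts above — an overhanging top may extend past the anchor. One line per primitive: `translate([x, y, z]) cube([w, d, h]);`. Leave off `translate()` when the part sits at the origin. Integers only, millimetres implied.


translate([352, 245, 0]) cube([91, 159, 2212]);


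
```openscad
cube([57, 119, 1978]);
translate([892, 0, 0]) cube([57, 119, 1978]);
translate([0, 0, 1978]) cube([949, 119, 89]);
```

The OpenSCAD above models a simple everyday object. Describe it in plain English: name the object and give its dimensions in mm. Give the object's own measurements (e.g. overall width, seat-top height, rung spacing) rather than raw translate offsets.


A door frame. The clear opening is 835 mm wide and 1978 mm high. Two 57 mm wide jambs, 119 mm deep, stand either side of the opening from the floor to the top of the opening. A 89 mm thick head sits across the top of both jambs, spanning the full outside width of the frame.


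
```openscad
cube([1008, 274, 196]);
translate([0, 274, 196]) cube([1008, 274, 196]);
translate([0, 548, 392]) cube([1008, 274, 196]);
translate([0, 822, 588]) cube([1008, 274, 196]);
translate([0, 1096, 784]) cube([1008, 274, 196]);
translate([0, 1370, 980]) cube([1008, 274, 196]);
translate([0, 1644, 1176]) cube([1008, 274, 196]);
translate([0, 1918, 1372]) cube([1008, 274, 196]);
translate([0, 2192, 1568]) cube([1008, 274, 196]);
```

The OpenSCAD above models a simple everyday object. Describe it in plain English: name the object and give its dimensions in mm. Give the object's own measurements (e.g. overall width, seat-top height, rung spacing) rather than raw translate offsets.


A straight staircase of 9 solid steps. Each step is 1008 mm wide (x), 274 mm deep (y, the going) and 196 mm tall (the rise). The first step rests on the floor; each subsequent step sits one going further in +y and one rise higher in +z, directly behind and above the previous step with no overlap.


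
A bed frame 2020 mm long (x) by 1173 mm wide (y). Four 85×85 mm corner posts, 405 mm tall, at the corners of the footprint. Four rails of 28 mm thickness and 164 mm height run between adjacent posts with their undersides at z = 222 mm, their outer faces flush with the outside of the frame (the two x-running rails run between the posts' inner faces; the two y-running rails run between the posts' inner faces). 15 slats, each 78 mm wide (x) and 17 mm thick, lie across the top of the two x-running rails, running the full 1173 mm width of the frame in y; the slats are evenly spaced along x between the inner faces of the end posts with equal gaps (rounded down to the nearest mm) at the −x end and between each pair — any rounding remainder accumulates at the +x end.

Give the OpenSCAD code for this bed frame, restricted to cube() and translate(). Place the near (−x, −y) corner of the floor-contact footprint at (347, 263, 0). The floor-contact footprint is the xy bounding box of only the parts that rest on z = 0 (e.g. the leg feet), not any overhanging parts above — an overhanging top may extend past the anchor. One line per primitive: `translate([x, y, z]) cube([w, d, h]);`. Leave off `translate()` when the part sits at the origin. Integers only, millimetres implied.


translate([347, 263, 0]) cube([85, 85, 405]);
translate([347, 1351, 0]) cube([85, 85, 405]);
translate([2282, 263, 0]) cube([85, 85, 405]);
translate([2282, 1351, 0]) cube([85, 85, 405]);
translate([432, 263, 222]) cube([1850, 28, 164]);
translate([432, 1408, 222]) cube([1850, 28, 164]);
translate([347, 348, 222]) cube([28, 1003, 164]);
translate([2339, 348, 222]) cube([28, 1003, 164]);
translate([474, 263, 386]) cube([78, 1173, 17]);
translate([594, 263, 386]) cube([78, 1173, 17]);
translate([714, 263, 386]) cube([78, 1173, 17]);
translate([834, 263, 386]) cube([78, 1173, 17]);
translate([954, 263, 386]) cube([78, 1173, 17]);
translate([1074, 263, 386]) cube([78, 1173, 17]);
translate([1194, 263, 386]) cube([78, 1173, 17]);
translate([1314, 263, 386]) cube([78, 1173, 17]);
translate([1434, 263, 386]) cube([78, 1173, 17]);
translate([1554, 263, 386]) cube([78, 1173, 17]);
translate([1674, 263, 386]) cube([78, 1173, 17]);
translate([1794, 263, 386]) cube([78, 1173, 17]);
translate([1914, 263, 386]) cube([78, 1173, 17]);
translate([2034, 263, 386]) cube([78, 1173, 17]);
translate([2154, 263, 386]) cube([78, 1173, 17]);


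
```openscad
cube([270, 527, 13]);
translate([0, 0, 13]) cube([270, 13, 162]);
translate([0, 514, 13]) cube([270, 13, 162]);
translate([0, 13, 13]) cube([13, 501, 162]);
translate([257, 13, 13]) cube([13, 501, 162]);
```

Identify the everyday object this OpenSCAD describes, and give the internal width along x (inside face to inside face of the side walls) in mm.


An open box. The internal width is 244 mm.

A 270×527 base slab with four walls standing on it — an open box. The base is 270 mm wide and the walls are 13 mm thick, so the internal width is 270 − 2 × 13 = 244 mm.


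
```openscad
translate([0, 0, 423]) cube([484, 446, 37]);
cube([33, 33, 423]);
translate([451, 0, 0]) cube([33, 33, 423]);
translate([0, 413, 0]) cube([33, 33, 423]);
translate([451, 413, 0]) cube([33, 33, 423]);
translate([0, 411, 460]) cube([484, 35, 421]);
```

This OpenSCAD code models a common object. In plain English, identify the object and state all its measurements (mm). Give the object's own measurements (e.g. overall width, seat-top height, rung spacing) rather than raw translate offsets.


A chair. The seat is a 484×446×37 mm slab with its top at z = 460 mm, on four 33×33 mm corner legs (flush with the seat edges, standing on z = 0). A flat backrest 35 mm thick, 421 mm tall, spans the full seat width and rises from the seat top along its +y edge, rear face flush with the rear of the seat.


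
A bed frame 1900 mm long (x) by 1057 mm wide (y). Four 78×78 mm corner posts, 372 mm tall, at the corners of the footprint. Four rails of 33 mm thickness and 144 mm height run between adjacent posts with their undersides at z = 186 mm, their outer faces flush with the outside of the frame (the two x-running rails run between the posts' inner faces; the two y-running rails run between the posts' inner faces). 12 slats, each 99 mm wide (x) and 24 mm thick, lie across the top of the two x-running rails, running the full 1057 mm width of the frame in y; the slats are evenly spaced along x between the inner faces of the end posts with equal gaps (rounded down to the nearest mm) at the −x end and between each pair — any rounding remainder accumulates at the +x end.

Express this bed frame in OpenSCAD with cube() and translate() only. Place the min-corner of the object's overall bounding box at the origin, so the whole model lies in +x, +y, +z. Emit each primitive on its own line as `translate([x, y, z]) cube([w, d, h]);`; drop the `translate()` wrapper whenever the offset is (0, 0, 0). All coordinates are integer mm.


cube([78, 78, 372]);
translate([0, 979, 0]) cube([78, 78, 372]);
translate([1822, 0, 0]) cube([78, 78, 372]);
translate([1822, 979, 0]) cube([78, 78, 372]);
translate([78, 0, 186]) cube([1744, 33, 144]);
translate([78, 1024, 186]) cube([1744, 33, 144]);
translate([0, 78, 186]) cube([33, 901, 144]);
translate([1867, 78, 186]) cube([33, 901, 144]);
translate([120, 0, 330]) cube([99, 1057, 24]);
translate([261, 0, 330]) cube([99, 1057, 24]);
translate([402, 0, 330]) cube([99, 1057, 24]);
translate([543, 0, 330]) cube([99, 1057, 24]);
translate([684, 0, 330]) cube([99, 1057, 24]);
translate([825, 0, 330]) cube([99, 1057, 24]);
translate([966, 0, 330]) cube([99, 1057, 24]);
translate([1107, 0, 330]) cube([99, 1057, 24]);
translate([1248, 0, 330]) cube([99, 1057, 24]);
translate([1389, 0, 330]) cube([99, 1057, 24]);
translate([1530, 0, 330]) cube([99, 1057, 24]);
translate([1671, 0, 330]) cube([99, 1057, 24]);


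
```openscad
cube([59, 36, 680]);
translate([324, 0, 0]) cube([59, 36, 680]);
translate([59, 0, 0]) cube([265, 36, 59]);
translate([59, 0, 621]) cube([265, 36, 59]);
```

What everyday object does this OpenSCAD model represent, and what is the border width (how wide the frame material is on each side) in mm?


A picture frame. The border width is 59 mm.

Four thin pieces enclosing a rectangular opening — a picture frame. The two full-height stiles are 680 mm tall; the top rail sits at z = 621 and is 59 mm tall, so the border above the opening is 680 − 621 = 59 mm, matching the stile x-width.


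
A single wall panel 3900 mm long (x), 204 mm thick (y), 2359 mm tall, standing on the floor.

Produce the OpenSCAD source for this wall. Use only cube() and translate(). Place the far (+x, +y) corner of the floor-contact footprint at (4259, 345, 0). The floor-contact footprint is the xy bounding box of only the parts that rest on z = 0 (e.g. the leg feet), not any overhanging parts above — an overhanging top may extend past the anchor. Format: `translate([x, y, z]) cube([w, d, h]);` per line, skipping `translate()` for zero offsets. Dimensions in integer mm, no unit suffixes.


translate([359, 141, 0]) cube([3900, 204, 2359]);


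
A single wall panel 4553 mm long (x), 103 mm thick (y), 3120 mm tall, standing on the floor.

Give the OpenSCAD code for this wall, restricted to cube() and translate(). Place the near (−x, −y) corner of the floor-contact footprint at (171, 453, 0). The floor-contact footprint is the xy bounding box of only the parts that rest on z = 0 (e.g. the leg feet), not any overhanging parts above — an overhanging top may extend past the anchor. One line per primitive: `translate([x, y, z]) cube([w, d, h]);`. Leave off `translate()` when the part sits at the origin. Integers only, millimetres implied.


translate([171, 453, 0]) cube([4553, 103, 3120]);


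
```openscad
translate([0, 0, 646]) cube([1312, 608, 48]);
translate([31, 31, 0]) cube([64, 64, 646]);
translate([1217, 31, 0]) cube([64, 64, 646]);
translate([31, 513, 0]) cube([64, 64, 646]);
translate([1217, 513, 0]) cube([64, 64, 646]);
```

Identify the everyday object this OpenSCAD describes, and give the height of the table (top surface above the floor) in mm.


A table. The table height is 694 mm.

A 1312×608×48 slab sits at z = 646 on four 64 mm square posts — a table. The top surface is at 646 + 48 = 694 mm.


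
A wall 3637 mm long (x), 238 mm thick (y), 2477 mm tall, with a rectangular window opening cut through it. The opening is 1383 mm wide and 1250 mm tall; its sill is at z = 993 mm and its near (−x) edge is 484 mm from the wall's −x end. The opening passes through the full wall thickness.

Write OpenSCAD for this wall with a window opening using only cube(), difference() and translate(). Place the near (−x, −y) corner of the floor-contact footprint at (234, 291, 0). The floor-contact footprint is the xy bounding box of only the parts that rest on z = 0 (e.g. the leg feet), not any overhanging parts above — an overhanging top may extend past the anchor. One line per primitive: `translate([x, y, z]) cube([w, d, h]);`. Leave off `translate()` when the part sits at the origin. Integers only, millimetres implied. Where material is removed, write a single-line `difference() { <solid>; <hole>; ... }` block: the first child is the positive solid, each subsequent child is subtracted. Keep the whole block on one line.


difference() { translate([234, 291, 0]) cube([3637, 238, 2477]); translate([718, 291, 993]) cube([1383, 238, 1250]); }


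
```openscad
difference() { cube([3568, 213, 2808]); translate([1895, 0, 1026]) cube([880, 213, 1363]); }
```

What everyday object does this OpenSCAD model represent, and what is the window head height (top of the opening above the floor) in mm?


A wall with a window opening. The window head height is 2389 mm.

A wall with a rectangular opening subtracted — a window. Sill at z = 1026, opening 1363 mm tall, so the head is at 1026 + 1363 = 2389 mm.


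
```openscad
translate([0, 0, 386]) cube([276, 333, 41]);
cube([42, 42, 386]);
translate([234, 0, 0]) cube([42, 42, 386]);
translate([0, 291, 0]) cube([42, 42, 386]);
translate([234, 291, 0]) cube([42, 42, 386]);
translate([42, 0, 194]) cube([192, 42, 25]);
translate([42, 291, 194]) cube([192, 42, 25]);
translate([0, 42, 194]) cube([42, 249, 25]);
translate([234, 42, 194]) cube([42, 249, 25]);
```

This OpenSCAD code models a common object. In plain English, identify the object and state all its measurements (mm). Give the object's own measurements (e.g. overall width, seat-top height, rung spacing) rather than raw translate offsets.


A four-legged stool. The seat is a 276×333×41 mm slab whose top surface is at z = 427 mm; four square legs, each 42×42 mm in cross-section, run from the floor (z = 0) to the underside of the seat, each flush with a corner of the seat. Four stretchers, 42 mm wide and 25 mm tall, connect adjacent legs with their undersides at z = 194 mm, each running between the inner faces of the legs it joins and aligned with the legs' outer faces on the other axis.


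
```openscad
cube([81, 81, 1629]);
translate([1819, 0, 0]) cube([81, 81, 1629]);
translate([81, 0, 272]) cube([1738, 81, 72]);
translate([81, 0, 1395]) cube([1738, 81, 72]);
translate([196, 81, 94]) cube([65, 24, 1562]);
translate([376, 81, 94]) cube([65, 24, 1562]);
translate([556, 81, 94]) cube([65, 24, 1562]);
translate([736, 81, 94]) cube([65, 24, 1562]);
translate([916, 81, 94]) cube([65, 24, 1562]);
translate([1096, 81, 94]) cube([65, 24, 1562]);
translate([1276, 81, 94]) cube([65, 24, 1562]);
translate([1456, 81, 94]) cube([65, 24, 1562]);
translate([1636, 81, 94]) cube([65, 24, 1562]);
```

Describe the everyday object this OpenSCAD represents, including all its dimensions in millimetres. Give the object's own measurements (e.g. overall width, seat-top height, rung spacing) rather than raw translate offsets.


A fence section. Two 81×81 mm posts, 1629 mm tall, stand on the floor with a clear span of 1738 mm between their inner faces. Two horizontal rails of 81×72 mm section span the gap between the posts with their undersides at z = 272 mm and z = 1395 mm, flush with the posts' −y face. 9 pickets, each 65 mm wide, 24 mm thick and 1562 mm tall, are fixed to the +y face of the rails with their bottoms at z = 94 mm, spaced across the span with a 115 mm gap after the −x post and between neighbouring pickets, with 118 mm left before the +x post.


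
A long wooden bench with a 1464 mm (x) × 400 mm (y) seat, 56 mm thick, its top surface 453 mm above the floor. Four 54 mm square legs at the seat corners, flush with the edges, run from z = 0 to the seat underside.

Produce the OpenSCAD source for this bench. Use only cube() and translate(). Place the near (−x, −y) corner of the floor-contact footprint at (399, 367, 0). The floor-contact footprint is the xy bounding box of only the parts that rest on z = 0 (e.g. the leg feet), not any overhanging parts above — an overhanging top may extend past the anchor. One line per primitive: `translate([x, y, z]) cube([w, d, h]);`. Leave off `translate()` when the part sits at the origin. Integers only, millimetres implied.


translate([399, 367, 397]) cube([1464, 400, 56]);
translate([399, 367, 0]) cube([54, 54, 397]);
translate([399, 713, 0]) cube([54, 54, 397]);
translate([1809, 367, 0]) cube([54, 54, 397]);
translate([1809, 713, 0]) cube([54, 54, 397]);


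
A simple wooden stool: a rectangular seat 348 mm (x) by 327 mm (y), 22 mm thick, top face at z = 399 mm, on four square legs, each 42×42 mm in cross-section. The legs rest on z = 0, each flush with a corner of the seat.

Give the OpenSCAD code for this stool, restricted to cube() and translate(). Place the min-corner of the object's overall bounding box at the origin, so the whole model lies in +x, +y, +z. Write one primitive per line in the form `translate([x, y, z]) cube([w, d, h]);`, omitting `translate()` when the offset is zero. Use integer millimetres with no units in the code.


translate([0, 0, 377]) cube([348, 327, 22]);
cube([42, 42, 377]);
translate([306, 0, 0]) cube([42, 42, 377]);
translate([0, 285, 0]) cube([42, 42, 377]);
translate([306, 285, 0]) cube([42, 42, 377]);


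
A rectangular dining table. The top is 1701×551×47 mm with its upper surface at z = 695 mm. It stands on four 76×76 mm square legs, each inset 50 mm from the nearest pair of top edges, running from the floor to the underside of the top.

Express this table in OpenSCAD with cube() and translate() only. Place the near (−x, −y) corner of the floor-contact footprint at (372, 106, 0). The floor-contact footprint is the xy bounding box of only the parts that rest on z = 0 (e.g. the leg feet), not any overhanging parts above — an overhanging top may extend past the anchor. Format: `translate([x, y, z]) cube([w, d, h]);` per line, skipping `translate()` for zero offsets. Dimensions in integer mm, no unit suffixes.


translate([322, 56, 648]) cube([1701, 551, 47]);
translate([372, 106, 0]) cube([76, 76, 648]);
translate([1897, 106, 0]) cube([76, 76, 648]);
translate([372, 481, 0]) cube([76, 76, 648]);
translate([1897, 481, 0]) cube([76, 76, 648]);


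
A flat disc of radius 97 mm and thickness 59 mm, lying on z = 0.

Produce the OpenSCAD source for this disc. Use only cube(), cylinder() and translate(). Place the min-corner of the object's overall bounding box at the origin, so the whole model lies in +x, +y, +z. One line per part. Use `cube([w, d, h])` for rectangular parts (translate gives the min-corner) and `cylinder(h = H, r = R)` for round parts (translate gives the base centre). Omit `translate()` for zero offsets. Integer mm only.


translate([97, 97, 0]) cylinder(h = 59, r = 97);


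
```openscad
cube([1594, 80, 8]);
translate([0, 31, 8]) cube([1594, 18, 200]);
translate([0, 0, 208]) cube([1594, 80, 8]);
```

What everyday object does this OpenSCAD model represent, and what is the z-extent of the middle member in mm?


An I-beam. The web height is 200 mm.

Two wide flanges with a thin centred web — an I-beam. Overall 216 mm minus two 8 mm flanges gives a web of 216 − 2·8 = 200 mm.


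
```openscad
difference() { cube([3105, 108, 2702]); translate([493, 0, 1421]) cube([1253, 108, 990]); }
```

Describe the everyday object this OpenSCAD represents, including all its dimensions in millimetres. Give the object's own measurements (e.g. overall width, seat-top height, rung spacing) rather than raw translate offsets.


A wall 3105 mm long (x), 108 mm thick (y), 2702 mm tall, with a rectangular window opening cut through it. The opening is 1253 mm wide and 990 mm tall; its sill is at z = 1421 mm and its near (−x) edge is 493 mm from the wall's −x end. The opening passes through the full wall thickness.


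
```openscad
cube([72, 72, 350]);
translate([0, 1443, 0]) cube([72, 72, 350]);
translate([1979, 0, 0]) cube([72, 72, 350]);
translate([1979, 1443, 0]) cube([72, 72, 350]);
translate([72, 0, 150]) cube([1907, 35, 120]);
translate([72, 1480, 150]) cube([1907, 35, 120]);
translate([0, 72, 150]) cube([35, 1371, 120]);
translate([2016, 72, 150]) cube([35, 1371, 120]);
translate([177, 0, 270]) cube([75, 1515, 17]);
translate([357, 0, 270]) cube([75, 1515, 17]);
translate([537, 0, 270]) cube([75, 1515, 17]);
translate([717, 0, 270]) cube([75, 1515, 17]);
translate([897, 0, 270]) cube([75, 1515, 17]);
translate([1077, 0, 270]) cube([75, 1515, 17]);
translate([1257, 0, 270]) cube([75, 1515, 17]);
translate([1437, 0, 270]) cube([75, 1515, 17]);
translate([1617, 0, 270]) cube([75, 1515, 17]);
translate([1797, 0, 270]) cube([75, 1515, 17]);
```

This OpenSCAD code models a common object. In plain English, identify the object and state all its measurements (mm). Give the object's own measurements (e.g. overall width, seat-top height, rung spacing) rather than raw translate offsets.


A bed frame 2051 mm long (x) by 1515 mm wide (y). Four 72×72 mm corner posts, 350 mm tall, at the corners of the footprint. Four rails of 35 mm thickness and 120 mm height run between adjacent posts with their undersides at z = 150 mm, their outer faces flush with the outside of the frame (the two x-running rails run between the posts' inner faces; the two y-running rails run between the posts' inner faces). 10 slats, each 75 mm wide (x) and 17 mm thick, lie across the top of the two x-running rails, running the full 1515 mm width of the frame in y; along x they sit between the end posts with a 105 mm gap after the −x posts and between neighbouring slats, leaving 107 mm before the +x posts.


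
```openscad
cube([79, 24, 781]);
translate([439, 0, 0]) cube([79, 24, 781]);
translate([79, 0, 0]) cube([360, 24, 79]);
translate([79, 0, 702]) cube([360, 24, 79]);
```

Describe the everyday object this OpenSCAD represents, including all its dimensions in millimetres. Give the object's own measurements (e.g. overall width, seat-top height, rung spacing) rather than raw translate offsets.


A rectangular picture frame lying in the x–z plane (depth along y). The opening is 360 mm wide (x) by 623 mm tall (z), surrounded by a border 79 mm wide on all four sides. The frame is 24 mm deep and is made of two full-height vertical stiles with two horizontal rails fitted between them.


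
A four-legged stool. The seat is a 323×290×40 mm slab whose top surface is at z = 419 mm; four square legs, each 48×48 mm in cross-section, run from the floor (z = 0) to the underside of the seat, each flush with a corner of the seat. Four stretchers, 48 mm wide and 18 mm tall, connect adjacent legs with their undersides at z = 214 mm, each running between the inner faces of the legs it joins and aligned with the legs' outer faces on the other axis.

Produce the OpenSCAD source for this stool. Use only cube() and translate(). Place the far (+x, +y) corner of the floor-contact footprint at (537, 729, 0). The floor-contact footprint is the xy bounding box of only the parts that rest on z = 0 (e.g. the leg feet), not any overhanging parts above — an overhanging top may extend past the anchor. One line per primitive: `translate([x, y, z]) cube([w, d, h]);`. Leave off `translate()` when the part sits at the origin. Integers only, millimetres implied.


// leg_h = 419 - 40 = 379
// stretcher span = 323 - 2*48 = 227
translate([214, 439, 379]) cube([323, 290, 40]);
translate([214, 439, 0]) cube([48, 48, 379]);
translate([489, 439, 0]) cube([48, 48, 379]);
translate([214, 681, 0]) cube([48, 48, 379]);
translate([489, 681, 0]) cube([48, 48, 379]);
translate([262, 439, 214]) cube([227, 48, 18]);
translate([262, 681, 214]) cube([227, 48, 18]);
translate([214, 487, 214]) cube([48, 194, 18]);
translate([489, 487, 214]) cube([48, 194, 18]);


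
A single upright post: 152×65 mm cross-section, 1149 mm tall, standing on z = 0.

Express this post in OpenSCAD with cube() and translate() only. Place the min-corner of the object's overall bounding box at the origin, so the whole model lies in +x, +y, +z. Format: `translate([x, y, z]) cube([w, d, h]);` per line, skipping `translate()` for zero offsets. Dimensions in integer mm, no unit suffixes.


cube([152, 65, 1149]);


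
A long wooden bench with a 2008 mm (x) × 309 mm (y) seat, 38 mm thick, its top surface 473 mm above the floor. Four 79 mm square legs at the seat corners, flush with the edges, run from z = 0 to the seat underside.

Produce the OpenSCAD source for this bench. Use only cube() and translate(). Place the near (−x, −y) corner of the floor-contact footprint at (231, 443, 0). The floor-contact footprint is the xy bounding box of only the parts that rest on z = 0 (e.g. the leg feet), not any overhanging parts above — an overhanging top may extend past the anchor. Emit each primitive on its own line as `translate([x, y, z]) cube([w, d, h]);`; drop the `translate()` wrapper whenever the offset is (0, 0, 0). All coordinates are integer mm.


translate([231, 443, 435]) cube([2008, 309, 38]);
translate([231, 443, 0]) cube([79, 79, 435]);
translate([231, 673, 0]) cube([79, 79, 435]);
translate([2160, 443, 0]) cube([79, 79, 435]);
translate([2160, 673, 0]) cube([79, 79, 435]);


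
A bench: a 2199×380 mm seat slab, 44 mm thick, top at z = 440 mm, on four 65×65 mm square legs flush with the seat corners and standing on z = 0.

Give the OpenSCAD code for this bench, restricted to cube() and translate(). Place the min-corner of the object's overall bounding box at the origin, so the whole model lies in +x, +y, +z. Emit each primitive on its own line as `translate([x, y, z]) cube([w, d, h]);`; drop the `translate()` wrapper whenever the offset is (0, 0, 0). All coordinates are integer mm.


// leg_h = 440 − 44 = 396
translate([0, 0, 396]) cube([2199, 380, 44]);
cube([65, 65, 396]);
translate([0, 315, 0]) cube([65, 65, 396]);
translate([2134, 0, 0]) cube([65, 65, 396]);
translate([2134, 315, 0]) cube([65, 65, 396]);


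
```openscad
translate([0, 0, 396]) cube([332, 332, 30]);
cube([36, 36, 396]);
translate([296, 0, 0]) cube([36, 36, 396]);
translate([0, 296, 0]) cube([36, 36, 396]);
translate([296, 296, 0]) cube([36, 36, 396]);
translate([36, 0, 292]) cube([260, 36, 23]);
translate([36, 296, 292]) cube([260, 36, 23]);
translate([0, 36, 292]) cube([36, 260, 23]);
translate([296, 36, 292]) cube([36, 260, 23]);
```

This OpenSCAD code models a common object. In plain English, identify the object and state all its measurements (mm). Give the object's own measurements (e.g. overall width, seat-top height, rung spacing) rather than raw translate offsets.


A simple wooden stool: a rectangular seat 332 mm (x) by 332 mm (y), 30 mm thick, top face at z = 426 mm, on four square legs, each 36×36 mm in cross-section. The legs rest on z = 0, each flush with a corner of the seat. Four stretchers, 36 mm wide and 23 mm tall, connect adjacent legs with their undersides at z = 292 mm, each running between the inner faces of the legs it joins and aligned with the legs' outer faces on the other axis.


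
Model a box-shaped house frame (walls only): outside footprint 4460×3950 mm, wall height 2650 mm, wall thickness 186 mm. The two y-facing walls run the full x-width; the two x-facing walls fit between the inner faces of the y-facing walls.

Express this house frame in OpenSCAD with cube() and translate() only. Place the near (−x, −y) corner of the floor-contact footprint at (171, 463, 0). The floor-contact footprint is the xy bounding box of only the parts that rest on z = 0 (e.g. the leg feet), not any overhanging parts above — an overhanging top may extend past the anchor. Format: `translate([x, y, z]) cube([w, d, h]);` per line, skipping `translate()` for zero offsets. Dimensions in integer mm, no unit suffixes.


translate([171, 463, 0]) cube([4460, 186, 2650]);
translate([171, 4227, 0]) cube([4460, 186, 2650]);
translate([171, 649, 0]) cube([186, 3578, 2650]);
translate([4445, 649, 0]) cube([186, 3578, 2650]);


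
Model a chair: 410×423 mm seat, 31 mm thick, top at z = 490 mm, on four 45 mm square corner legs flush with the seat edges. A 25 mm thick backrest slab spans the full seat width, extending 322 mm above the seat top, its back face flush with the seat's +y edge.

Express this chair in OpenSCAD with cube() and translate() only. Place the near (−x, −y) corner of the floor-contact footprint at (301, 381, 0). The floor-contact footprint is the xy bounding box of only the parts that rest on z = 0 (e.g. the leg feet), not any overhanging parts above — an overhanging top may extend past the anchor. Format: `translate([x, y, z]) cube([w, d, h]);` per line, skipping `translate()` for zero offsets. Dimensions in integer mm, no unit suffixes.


translate([301, 381, 459]) cube([410, 423, 31]);
translate([301, 381, 0]) cube([45, 45, 459]);
translate([666, 381, 0]) cube([45, 45, 459]);
translate([301, 759, 0]) cube([45, 45, 459]);
translate([666, 759, 0]) cube([45, 45, 459]);
translate([301, 779, 490]) cube([410, 25, 322]);


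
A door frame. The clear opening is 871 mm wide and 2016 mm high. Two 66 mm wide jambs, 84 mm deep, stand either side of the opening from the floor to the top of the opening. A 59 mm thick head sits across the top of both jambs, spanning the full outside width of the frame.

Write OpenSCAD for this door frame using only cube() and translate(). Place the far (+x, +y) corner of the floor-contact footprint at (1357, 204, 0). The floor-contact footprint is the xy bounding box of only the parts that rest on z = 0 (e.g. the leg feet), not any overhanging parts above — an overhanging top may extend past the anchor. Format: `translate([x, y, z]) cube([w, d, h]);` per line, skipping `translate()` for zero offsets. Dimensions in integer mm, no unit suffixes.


translate([354, 120, 0]) cube([66, 84, 2016]);
translate([1291, 120, 0]) cube([66, 84, 2016]);
translate([354, 120, 2016]) cube([1003, 84, 59]);


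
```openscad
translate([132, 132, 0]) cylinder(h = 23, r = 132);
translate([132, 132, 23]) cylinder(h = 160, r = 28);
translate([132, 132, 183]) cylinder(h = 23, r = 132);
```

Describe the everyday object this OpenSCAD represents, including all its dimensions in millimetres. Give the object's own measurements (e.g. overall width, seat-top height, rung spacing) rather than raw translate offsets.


A spool: two coaxial disc flanges of radius 132 mm and thickness 23 mm, joined by a core cylinder of radius 28 mm and height 160 mm. The lower flange rests on z = 0 and the three cylinders share a vertical axis.


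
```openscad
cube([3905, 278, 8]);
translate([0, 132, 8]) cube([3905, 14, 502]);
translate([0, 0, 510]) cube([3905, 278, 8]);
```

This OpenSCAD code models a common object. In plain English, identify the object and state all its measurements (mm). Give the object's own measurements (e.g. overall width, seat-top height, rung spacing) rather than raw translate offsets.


An I-beam lying along x, 3905 mm long. Overall section height 518 mm. Two flanges 278 mm wide (y) and 8 mm thick, one on the floor and one at the top; a web 14 mm thick runs between them, centred on the flange width.


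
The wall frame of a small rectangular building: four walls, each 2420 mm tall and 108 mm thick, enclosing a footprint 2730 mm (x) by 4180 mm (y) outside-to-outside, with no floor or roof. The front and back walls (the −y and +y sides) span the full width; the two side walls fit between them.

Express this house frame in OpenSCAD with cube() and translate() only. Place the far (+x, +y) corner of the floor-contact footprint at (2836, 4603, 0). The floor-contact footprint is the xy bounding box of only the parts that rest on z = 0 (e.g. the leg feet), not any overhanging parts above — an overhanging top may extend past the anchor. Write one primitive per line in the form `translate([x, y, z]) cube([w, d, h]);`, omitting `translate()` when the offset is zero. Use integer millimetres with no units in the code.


translate([106, 423, 0]) cube([2730, 108, 2420]);
translate([106, 4495, 0]) cube([2730, 108, 2420]);
translate([106, 531, 0]) cube([108, 3964, 2420]);
translate([2728, 531, 0]) cube([108, 3964, 2420]);


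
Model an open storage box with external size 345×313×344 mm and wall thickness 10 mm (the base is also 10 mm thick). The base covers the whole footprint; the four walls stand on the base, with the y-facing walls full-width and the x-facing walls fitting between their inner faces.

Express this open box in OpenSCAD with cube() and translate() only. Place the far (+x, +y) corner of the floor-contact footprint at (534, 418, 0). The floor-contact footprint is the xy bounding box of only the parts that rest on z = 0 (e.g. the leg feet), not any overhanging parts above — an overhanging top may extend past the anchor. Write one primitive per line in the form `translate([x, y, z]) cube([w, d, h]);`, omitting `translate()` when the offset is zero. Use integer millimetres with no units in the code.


translate([189, 105, 0]) cube([345, 313, 10]);
translate([189, 105, 10]) cube([345, 10, 334]);
translate([189, 408, 10]) cube([345, 10, 334]);
translate([189, 115, 10]) cube([10, 293, 334]);
translate([524, 115, 10]) cube([10, 293, 334]);


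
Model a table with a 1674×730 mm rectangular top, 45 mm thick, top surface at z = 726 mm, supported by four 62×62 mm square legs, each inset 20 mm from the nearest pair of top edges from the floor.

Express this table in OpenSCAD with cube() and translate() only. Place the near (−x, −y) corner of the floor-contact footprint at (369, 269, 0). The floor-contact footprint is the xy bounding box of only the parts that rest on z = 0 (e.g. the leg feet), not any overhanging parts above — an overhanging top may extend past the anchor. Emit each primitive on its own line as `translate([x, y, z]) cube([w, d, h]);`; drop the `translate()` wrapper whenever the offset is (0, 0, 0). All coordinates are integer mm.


translate([349, 249, 681]) cube([1674, 730, 45]);
translate([369, 269, 0]) cube([62, 62, 681]);
translate([1941, 269, 0]) cube([62, 62, 681]);
translate([369, 897, 0]) cube([62, 62, 681]);
translate([1941, 897, 0]) cube([62, 62, 681]);


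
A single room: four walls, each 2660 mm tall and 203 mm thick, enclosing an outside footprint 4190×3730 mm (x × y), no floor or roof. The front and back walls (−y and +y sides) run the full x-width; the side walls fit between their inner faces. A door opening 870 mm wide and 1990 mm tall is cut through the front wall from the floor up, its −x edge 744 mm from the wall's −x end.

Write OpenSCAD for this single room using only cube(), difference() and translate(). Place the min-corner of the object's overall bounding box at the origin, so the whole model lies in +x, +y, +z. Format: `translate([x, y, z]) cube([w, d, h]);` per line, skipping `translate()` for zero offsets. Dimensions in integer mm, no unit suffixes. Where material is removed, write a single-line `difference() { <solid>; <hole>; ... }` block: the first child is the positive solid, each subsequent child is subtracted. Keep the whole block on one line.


difference() { cube([4190, 203, 2660]); translate([744, 0, 0]) cube([870, 203, 1990]); }
translate([0, 3527, 0]) cube([4190, 203, 2660]);
translate([0, 203, 0]) cube([203, 3324, 2660]);
translate([3987, 203, 0]) cube([203, 3324, 2660]);


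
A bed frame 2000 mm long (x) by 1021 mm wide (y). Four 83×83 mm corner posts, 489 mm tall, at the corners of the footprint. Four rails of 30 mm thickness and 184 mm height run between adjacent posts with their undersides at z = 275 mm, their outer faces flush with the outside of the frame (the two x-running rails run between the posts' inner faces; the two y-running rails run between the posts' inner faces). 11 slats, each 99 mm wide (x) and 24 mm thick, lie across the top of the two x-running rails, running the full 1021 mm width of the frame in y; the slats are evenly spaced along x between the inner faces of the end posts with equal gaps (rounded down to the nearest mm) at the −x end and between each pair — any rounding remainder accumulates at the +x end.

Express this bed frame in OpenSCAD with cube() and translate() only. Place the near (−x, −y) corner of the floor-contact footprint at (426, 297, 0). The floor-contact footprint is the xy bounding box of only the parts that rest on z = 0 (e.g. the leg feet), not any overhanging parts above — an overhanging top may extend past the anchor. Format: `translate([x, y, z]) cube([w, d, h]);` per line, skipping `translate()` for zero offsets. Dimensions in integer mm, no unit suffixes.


translate([426, 297, 0]) cube([83, 83, 489]);
translate([426, 1235, 0]) cube([83, 83, 489]);
translate([2343, 297, 0]) cube([83, 83, 489]);
translate([2343, 1235, 0]) cube([83, 83, 489]);
translate([509, 297, 275]) cube([1834, 30, 184]);
translate([509, 1288, 275]) cube([1834, 30, 184]);
translate([426, 380, 275]) cube([30, 855, 184]);
translate([2396, 380, 275]) cube([30, 855, 184]);
translate([571, 297, 459]) cube([99, 1021, 24]);
translate([732, 297, 459]) cube([99, 1021, 24]);
translate([893, 297, 459]) cube([99, 1021, 24]);
translate([1054, 297, 459]) cube([99, 1021, 24]);
translate([1215, 297, 459]) cube([99, 1021, 24]);
translate([1376, 297, 459]) cube([99, 1021, 24]);
translate([1537, 297, 459]) cube([99, 1021, 24]);
translate([1698, 297, 459]) cube([99, 1021, 24]);
translate([1859, 297, 459]) cube([99, 1021, 24]);
translate([2020, 297, 459]) cube([99, 1021, 24]);
translate([2181, 297, 459]) cube([99, 1021, 24]);


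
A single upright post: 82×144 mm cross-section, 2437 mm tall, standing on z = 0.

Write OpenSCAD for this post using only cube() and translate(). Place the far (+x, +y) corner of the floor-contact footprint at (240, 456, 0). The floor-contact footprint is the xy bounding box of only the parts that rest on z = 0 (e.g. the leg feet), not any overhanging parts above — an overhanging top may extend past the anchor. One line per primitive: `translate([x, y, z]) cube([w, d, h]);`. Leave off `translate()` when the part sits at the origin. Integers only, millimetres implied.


translate([158, 312, 0]) cube([82, 144, 2437]);


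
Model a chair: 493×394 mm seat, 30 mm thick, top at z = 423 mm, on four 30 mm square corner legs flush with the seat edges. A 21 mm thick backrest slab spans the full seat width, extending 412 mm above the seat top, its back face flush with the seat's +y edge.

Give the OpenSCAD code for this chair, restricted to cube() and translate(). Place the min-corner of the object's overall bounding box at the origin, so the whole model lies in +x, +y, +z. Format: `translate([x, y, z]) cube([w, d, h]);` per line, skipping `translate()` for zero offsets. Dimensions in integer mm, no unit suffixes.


// leg_h = 423 - 30 = 393
translate([0, 0, 393]) cube([493, 394, 30]);
cube([30, 30, 393]);
translate([463, 0, 0]) cube([30, 30, 393]);
translate([0, 364, 0]) cube([30, 30, 393]);
translate([463, 364, 0]) cube([30, 30, 393]);
translate([0, 373, 423]) cube([493, 21, 412]);
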